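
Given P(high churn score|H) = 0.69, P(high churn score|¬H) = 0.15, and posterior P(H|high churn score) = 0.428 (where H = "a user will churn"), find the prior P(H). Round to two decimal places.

In odds form, posterior odds = prior odds × likelihood ratio, so prior odds = posterior odds ÷ LR.
Posterior odds = 0.428/(1−0.428) = 0.7483. LR = 0.69/0.15 = 4.6000.
Prior odds = 0.7483/4.6000 = 0.1627, so P(H) = 0.1627/(1+0.1627) ≈ 0.14.

P(H) = 0.14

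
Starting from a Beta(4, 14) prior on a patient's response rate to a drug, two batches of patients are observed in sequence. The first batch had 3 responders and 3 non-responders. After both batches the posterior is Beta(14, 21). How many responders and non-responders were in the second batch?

Because Beta–binomial updating is additive in the counts, the combined data contributed (α_post−α_prior, β_post−β_prior) successes and failures.
Total across both batches: 14−4=10 responders, 21−14=7 non-responders.
Subtract the first batch: 10−3=7 responders and 7−3=4 non-responders.

7 responders and 4 non-responders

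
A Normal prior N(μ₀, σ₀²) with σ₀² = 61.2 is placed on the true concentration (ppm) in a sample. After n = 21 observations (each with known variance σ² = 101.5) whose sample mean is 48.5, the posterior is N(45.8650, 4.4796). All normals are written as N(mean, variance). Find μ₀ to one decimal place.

μ₀ = 12.5

With known observation variance, the Normal–Normal posterior has precision τ_n = τ₀ + n/σ² and mean μ_n = (τ₀μ₀ + (n/σ²)x̄)/τ_n.
Here τ₀ = 1/61.2 = 0.016340 and τ_data = 21/101.5 = 0.206897, so τ_n = 0.223237.
Rearranging for μ₀: μ₀ = (μ_n·τ_n − τ_data·x̄)/τ₀ = (45.8650·0.223237 − 0.206897·48.5) / 0.016340 = 0.204261/0.016340 ≈ 12.5.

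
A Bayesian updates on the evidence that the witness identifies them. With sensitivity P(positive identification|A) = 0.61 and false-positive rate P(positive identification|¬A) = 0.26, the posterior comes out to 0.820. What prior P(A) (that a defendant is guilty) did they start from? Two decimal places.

P(A) = 0.66

Bayes' rule in odds form gives O(A|E) = O(A)·[P(E|A)/P(E|¬A)], hence O(A) = O(A|E)/LR.
Posterior odds = 0.820/(1−0.820) = 4.5556. LR = 0.61/0.26 = 2.3462.
Prior odds = 4.5556/2.3462 = 1.9417, so P(A) = 1.9417/(1+1.9417) ≈ 0.66.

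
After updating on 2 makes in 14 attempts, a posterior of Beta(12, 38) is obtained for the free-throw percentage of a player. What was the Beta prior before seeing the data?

Beta is conjugate to the binomial likelihood: posterior = Beta(a+s, b+f).
Subtract the data counts: 12−2=10, 38−12=26.

Beta(10, 26)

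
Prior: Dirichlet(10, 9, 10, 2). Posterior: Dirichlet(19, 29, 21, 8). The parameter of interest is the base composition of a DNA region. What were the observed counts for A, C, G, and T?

For a Dirichlet(α) prior with multinomial counts c, the posterior is Dirichlet(α + c) componentwise.
Counts are posterior − prior componentwise: 19−10=9, 29−9=20, 21−10=11, 8−2=6.

counts (9, 20, 11, 6)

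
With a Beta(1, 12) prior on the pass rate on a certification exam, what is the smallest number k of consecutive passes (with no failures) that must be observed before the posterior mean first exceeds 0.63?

After k passes and 0 failures the posterior is Beta(1+k, 12), with mean (1+k)/(1+12+k).
Set (1+k)/(13+k) > 0.63 and solve: k > (0.63·13 − 1)/(1 − 0.63) = 19.432.
The smallest integer exceeding 19.432 is 20.

k = 20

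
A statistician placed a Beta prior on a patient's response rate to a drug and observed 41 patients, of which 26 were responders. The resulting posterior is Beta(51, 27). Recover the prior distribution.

Beta(25, 12)

Beta is conjugate to the binomial likelihood: posterior = Beta(a+s, b+f).
Subtract the data counts: 51−26=25, 27−15=12.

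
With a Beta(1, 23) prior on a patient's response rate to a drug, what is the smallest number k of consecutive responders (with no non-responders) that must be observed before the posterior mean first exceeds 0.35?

After k responders and 0 non-responders the posterior is Beta(1+k, 23), with mean (1+k)/(1+23+k).
Set (1+k)/(24+k) > 0.35 and solve: k > (0.35·24 − 1)/(1 − 0.35) = 11.385.
The smallest integer exceeding 11.385 is 12, and checking k=12: (13)/(36) = 0.3611 > 0.35.

k = 12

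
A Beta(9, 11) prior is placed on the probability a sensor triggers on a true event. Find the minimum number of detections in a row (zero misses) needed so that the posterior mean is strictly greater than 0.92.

After k detections and 0 misses the posterior is Beta(9+k, 11), with mean (9+k)/(9+11+k).
Set (9+k)/(20+k) > 0.92 and solve: k > (0.92·20 − 9)/(1 − 0.92) = 117.500.
The smallest integer exceeding 117.500 is 118.

k = 118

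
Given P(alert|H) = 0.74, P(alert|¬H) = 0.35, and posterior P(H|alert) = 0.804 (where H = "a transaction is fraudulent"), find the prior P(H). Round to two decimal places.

P(H) = 0.66

Bayes' rule in odds form gives O(H|E) = O(H)·[P(E|H)/P(E|¬H)], hence O(H) = O(H|E)/LR.
Posterior odds = 0.804/(1−0.804) = 4.1020. LR = 0.74/0.35 = 2.1143.
Prior odds = 4.1020/2.1143 = 1.9401, so P(H) = 1.9401/(1+1.9401) ≈ 0.66.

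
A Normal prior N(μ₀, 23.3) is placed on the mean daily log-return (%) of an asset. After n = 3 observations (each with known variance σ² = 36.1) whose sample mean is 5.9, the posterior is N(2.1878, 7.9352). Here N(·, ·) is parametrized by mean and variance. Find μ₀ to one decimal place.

With known observation variance, the Normal–Normal posterior has precision τ_n = τ₀ + n/σ² and mean μ_n = (τ₀μ₀ + (n/σ²)x̄)/τ_n.
Here τ₀ = 1/23.3 = 0.042918 and τ_data = 3/36.1 = 0.083102, so τ_n = 0.126020.
Rearranging for μ₀: μ₀ = (μ_n·τ_n − τ_data·x̄)/τ₀ = (2.1878·0.126020 − 0.083102·5.9) / 0.042918 = -0.214595/0.042918 ≈ -5.0.

μ₀ = -5.0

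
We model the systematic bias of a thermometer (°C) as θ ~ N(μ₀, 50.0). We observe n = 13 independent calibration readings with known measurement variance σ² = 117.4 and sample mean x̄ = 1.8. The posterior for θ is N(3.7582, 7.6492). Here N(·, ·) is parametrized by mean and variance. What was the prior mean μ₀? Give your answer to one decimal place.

μ₀ = 14.6

With known observation variance, the Normal–Normal posterior has precision τ_n = τ₀ + n/σ² and mean μ_n = (τ₀μ₀ + (n/σ²)x̄)/τ_n.
Here τ₀ = 1/50.0 = 0.020000 and τ_data = 13/117.4 = 0.110733, so τ_n = 0.130733.
Rearranging for μ₀: μ₀ = (μ_n·τ_n − τ_data·x̄)/τ₀ = (3.7582·0.130733 − 0.110733·1.8) / 0.020000 = 0.292001/0.020000 ≈ 14.6.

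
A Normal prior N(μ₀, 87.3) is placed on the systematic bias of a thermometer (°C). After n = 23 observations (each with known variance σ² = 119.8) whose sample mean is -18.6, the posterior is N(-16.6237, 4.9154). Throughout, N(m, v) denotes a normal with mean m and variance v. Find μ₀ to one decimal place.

μ₀ = 16.5

With known observation variance, the Normal–Normal posterior has precision τ_n = τ₀ + n/σ² and mean μ_n = (τ₀μ₀ + (n/σ²)x̄)/τ_n.
Here τ₀ = 1/87.3 = 0.011455 and τ_data = 23/119.8 = 0.191987, so τ_n = 0.203442.
Rearranging for μ₀: μ₀ = (μ_n·τ_n − τ_data·x̄)/τ₀ = (-16.6237·0.203442 − 0.191987·-18.6) / 0.011455 = 0.188999/0.011455 ≈ 16.5.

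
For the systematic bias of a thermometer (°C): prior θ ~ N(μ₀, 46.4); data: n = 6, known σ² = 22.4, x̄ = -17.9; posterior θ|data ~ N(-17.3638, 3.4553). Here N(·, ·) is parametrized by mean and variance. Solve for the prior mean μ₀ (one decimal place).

With known observation variance, the Normal–Normal posterior has precision τ_n = τ₀ + n/σ² and mean μ_n = (τ₀μ₀ + (n/σ²)x̄)/τ_n.
Here τ₀ = 1/46.4 = 0.021552 and τ_data = 6/22.4 = 0.267857, so τ_n = 0.289409.
Rearranging for μ₀: μ₀ = (μ_n·τ_n − τ_data·x̄)/τ₀ = (-17.3638·0.289409 − 0.267857·-17.9) / 0.021552 = -0.230600/0.021552 ≈ -10.7.

μ₀ = -10.7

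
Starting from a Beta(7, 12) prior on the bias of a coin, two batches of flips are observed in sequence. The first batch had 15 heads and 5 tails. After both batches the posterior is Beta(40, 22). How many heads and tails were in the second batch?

18 heads and 5 tails

Sequential conjugate updates are equivalent to a single update on the pooled data, so total successes = posterior α − prior α and total failures = posterior β − prior β.
Total across both batches: 40−7=33 heads, 22−12=10 tails.
Subtract the first batch: 33−15=18 heads and 10−5=5 tails.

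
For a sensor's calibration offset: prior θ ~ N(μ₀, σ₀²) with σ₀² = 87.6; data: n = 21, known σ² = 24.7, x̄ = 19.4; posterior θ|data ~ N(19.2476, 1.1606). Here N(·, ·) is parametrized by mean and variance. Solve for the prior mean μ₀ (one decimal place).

With known observation variance, the Normal–Normal posterior has precision τ_n = τ₀ + n/σ² and mean μ_n = (τ₀μ₀ + (n/σ²)x̄)/τ_n.
Here τ₀ = 1/87.6 = 0.011416 and τ_data = 21/24.7 = 0.850202, so τ_n = 0.861618.
Rearranging for μ₀: μ₀ = (μ_n·τ_n − τ_data·x̄)/τ₀ = (19.2476·0.861618 − 0.850202·19.4) / 0.011416 = 0.090160/0.011416 ≈ 7.9.

μ₀ = 7.9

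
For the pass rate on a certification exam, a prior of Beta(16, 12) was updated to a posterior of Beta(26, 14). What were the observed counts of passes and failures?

10 passes and 2 failures

Under Beta–binomial conjugacy the posterior parameters are (α+s, β+f).
Match parameters: s=26−16=10, f=14−12=2.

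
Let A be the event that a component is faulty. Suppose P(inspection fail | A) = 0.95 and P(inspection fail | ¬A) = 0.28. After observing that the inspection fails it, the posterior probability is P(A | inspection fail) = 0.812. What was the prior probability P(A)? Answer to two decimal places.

In odds form, posterior odds = prior odds × likelihood ratio, so prior odds = posterior odds ÷ LR.
Posterior odds = 0.812/(1−0.812) = 4.3191. LR = 0.95/0.28 = 3.3929.
Prior odds = 4.3191/3.3929 = 1.2730, so P(A) = 1.2730/(1+1.2730) ≈ 0.56.

P(A) = 0.56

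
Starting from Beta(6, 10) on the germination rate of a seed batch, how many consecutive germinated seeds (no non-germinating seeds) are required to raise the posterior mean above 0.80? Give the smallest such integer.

k = 35

After k germinated seeds and 0 non-germinating seeds the posterior is Beta(6+k, 10), with mean (6+k)/(6+10+k).
Set (6+k)/(16+k) > 0.80 and solve: k > (0.80·16 − 6)/(1 − 0.80) = 34.000.
The smallest integer exceeding 34.000 is 35, and checking k=35: (41)/(51) = 0.8039 > 0.80.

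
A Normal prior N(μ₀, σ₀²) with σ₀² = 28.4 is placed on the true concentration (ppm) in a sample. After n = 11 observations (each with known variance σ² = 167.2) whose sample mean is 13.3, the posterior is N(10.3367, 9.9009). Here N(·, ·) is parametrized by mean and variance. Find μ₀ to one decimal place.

The posterior mean is a precision-weighted average: μ_n = (τ₀μ₀ + τ_data·x̄)/(τ₀+τ_data), with τ₀=1/σ₀² and τ_data=n/σ².
Here τ₀ = 1/28.4 = 0.035211 and τ_data = 11/167.2 = 0.065789, so τ_n = 0.101000.
Rearranging for μ₀: μ₀ = (μ_n·τ_n − τ_data·x̄)/τ₀ = (10.3367·0.101000 − 0.065789·13.3) / 0.035211 = 0.169013/0.035211 ≈ 4.8.

μ₀ = 4.8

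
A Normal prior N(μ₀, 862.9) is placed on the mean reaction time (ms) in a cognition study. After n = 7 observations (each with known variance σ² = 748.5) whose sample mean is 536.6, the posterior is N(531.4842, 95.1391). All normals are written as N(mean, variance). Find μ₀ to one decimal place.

The posterior mean is a precision-weighted average: μ_n = (τ₀μ₀ + τ_data·x̄)/(τ₀+τ_data), with τ₀=1/σ₀² and τ_data=n/σ².
Here τ₀ = 1/862.9 = 0.001159 and τ_data = 7/748.5 = 0.009352, so τ_n = 0.010511.
Rearranging for μ₀: μ₀ = (μ_n·τ_n − τ_data·x̄)/τ₀ = (531.4842·0.010511 − 0.009352·536.6) / 0.001159 = 0.568147/0.001159 ≈ 490.2.

μ₀ = 490.2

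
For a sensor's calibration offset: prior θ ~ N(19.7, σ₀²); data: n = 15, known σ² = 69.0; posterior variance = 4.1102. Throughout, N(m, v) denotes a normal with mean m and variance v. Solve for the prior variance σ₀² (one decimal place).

Posterior precision equals prior precision plus data precision: 1/σ_n² = 1/σ₀² + n/σ².
So 1/σ₀² = 1/4.1102 − 15/69.0 = 0.243297 − 0.217391 = 0.025906.
Hence σ₀² = 1/0.025906 ≈ 38.6.

σ₀² = 38.6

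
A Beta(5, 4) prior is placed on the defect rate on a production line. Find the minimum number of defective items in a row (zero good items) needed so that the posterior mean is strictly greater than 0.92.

After k defective items and 0 good items the posterior is Beta(5+k, 4), with mean (5+k)/(5+4+k).
Set (5+k)/(9+k) > 0.92 and solve: k > (0.92·9 − 5)/(1 − 0.92) = 41.000.
The smallest integer exceeding 41.000 is 42, and checking k=42: (47)/(51) = 0.9216 > 0.92.

k = 42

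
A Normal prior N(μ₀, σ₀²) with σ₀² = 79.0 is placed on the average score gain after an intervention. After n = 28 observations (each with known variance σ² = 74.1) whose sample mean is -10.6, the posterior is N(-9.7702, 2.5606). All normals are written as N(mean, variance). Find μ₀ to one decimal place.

The posterior mean is a precision-weighted average: μ_n = (τ₀μ₀ + τ_data·x̄)/(τ₀+τ_data), with τ₀=1/σ₀² and τ_data=n/σ².
Here τ₀ = 1/79.0 = 0.012658 and τ_data = 28/74.1 = 0.377868, so τ_n = 0.390526.
Rearranging for μ₀: μ₀ = (μ_n·τ_n − τ_data·x̄)/τ₀ = (-9.7702·0.390526 − 0.377868·-10.6) / 0.012658 = 0.189884/0.012658 ≈ 15.0.

μ₀ = 15.0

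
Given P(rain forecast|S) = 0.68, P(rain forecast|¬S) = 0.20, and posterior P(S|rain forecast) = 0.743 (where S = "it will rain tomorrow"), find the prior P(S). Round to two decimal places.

In odds form, posterior odds = prior odds × likelihood ratio, so prior odds = posterior odds ÷ LR.
Posterior odds = 0.743/(1−0.743) = 2.8911. LR = 0.68/0.20 = 3.4000.
Prior odds = 2.8911/3.4000 = 0.8503, so P(S) = 0.8503/(1+0.8503) ≈ 0.46.

P(S) = 0.46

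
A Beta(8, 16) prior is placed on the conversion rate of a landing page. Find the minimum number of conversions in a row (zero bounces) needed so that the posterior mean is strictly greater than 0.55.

k = 12

After k conversions and 0 bounces the posterior is Beta(8+k, 16), with mean (8+k)/(8+16+k).
Set (8+k)/(24+k) > 0.55 and solve: k > (0.55·24 − 8)/(1 − 0.55) = 11.556.
The smallest integer exceeding 11.556 is 12.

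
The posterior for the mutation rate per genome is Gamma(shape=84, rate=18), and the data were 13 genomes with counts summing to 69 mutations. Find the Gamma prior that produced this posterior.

A Gamma(α, β) prior (rate parametrization) on a Poisson rate with n observations summing to S gives posterior Gamma(α+S, β+n).
So α = 84 − 69 = 15 and β = 18 − 13 = 5.

Gamma(shape=15, rate=5)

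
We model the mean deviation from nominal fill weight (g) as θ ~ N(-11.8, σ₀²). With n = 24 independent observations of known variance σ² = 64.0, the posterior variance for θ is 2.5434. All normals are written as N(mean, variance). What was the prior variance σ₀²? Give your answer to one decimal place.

For the Normal–Normal model with known σ², precisions add: τ_n = τ₀ + n/σ².
So 1/σ₀² = 1/2.5434 − 24/64.0 = 0.393174 − 0.375000 = 0.018174.
Hence σ₀² = 1/0.018174 ≈ 55.0.

σ₀² = 55.0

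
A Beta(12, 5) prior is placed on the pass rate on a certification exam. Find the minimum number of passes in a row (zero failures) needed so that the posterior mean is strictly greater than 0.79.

After k passes and 0 failures the posterior is Beta(12+k, 5), with mean (12+k)/(12+5+k).
Set (12+k)/(17+k) > 0.79 and solve: k > (0.79·17 − 12)/(1 − 0.79) = 6.810.
The smallest integer exceeding 6.810 is 7.

k = 7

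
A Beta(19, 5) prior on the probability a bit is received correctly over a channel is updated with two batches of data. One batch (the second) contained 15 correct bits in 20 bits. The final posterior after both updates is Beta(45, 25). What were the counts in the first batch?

Sequential conjugate updates are equivalent to a single update on the pooled data, so total successes = posterior α − prior α and total failures = posterior β − prior β.
Total across both batches: 45−19=26 correct bits, 25−5=20 errors.
Subtract the second batch: 26−15=11 correct bits and 20−5=15 errors.

11 correct bits and 15 errors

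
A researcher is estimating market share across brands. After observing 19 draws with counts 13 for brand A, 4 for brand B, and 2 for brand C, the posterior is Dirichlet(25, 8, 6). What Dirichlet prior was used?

For a Dirichlet(α) prior with multinomial counts c, the posterior is Dirichlet(α + c) componentwise.
Subtract each count from the matching posterior parameter: 25−13=12, 8−4=4, 6−2=4.

Dirichlet(12, 4, 4)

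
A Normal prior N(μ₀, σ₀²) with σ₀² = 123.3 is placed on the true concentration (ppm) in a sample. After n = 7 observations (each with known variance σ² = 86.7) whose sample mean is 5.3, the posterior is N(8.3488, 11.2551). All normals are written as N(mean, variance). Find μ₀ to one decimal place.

μ₀ = 38.7

With known observation variance, the Normal–Normal posterior has precision τ_n = τ₀ + n/σ² and mean μ_n = (τ₀μ₀ + (n/σ²)x̄)/τ_n.
Here τ₀ = 1/123.3 = 0.008110 and τ_data = 7/86.7 = 0.080738, so τ_n = 0.088848.
Rearranging for μ₀: μ₀ = (μ_n·τ_n − τ_data·x̄)/τ₀ = (8.3488·0.088848 − 0.080738·5.3) / 0.008110 = 0.313863/0.008110 ≈ 38.7.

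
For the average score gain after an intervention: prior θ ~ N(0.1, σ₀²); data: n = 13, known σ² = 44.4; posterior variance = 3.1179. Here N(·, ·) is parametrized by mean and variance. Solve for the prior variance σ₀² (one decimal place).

σ₀² = 35.8

For the Normal–Normal model with known σ², precisions add: τ_n = τ₀ + n/σ².
So 1/σ₀² = 1/3.1179 − 13/44.4 = 0.320729 − 0.292793 = 0.027936.
Hence σ₀² = 1/0.027936 ≈ 35.8.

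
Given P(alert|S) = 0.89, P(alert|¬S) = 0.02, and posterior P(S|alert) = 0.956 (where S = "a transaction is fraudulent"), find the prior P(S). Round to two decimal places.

Bayes' rule in odds form gives O(S|E) = O(S)·[P(E|S)/P(E|¬S)], hence O(S) = O(S|E)/LR.
Posterior odds = 0.956/(1−0.956) = 21.7273. LR = 0.89/0.02 = 44.5000.
Prior odds = 21.7273/44.5000 = 0.4883, so P(S) = 0.4883/(1+0.4883) ≈ 0.33.

P(S) = 0.33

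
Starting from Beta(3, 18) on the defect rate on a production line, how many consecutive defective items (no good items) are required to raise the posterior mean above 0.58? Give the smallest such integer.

k = 22

After k defective items and 0 good items the posterior is Beta(3+k, 18), with mean (3+k)/(3+18+k).
Set (3+k)/(21+k) > 0.58 and solve: k > (0.58·21 − 3)/(1 − 0.58) = 21.857.
The smallest integer exceeding 21.857 is 22.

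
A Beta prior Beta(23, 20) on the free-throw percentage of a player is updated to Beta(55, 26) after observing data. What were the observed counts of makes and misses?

32 makes and 6 misses

Beta is conjugate to the binomial likelihood: posterior = Beta(α+s, β+f).
Match parameters: s=55−23=32, f=26−20=6.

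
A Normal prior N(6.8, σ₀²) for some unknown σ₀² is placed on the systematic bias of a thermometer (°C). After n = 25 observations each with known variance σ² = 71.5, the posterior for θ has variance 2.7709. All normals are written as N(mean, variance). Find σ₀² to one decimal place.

For the Normal–Normal model with known σ², precisions add: τ_n = τ₀ + n/σ².
So 1/σ₀² = 1/2.7709 − 25/71.5 = 0.360894 − 0.349650 = 0.011244.
Hence σ₀² = 1/0.011244 ≈ 88.9.

σ₀² = 88.9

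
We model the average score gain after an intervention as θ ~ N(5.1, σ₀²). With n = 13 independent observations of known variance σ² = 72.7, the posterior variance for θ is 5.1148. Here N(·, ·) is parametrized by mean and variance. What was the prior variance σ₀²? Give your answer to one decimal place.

σ₀² = 59.9

Posterior precision equals prior precision plus data precision: 1/σ_n² = 1/σ₀² + n/σ².
So 1/σ₀² = 1/5.1148 − 13/72.7 = 0.195511 − 0.178817 = 0.016694.
Hence σ₀² = 1/0.016694 ≈ 59.9.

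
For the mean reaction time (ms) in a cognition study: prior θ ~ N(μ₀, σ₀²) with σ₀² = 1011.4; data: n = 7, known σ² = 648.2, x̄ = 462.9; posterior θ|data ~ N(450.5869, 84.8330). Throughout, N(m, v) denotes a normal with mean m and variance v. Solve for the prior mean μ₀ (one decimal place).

μ₀ = 316.1

The posterior mean is a precision-weighted average: μ_n = (τ₀μ₀ + τ_data·x̄)/(τ₀+τ_data), with τ₀=1/σ₀² and τ_data=n/σ².
Here τ₀ = 1/1011.4 = 0.000989 and τ_data = 7/648.2 = 0.010799, so τ_n = 0.011788.
Rearranging for μ₀: μ₀ = (μ_n·τ_n − τ_data·x̄)/τ₀ = (450.5869·0.011788 − 0.010799·462.9) / 0.000989 = 0.312661/0.000989 ≈ 316.1.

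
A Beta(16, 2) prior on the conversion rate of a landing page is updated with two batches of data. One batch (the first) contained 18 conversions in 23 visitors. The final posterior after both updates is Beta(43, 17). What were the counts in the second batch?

Because Beta–binomial updating is additive in the counts, the combined data contributed (α_post−α_prior, β_post−β_prior) successes and failures.
Total across both batches: 43−16=27 conversions, 17−2=15 bounces.
Subtract the first batch: 27−18=9 conversions and 15−5=10 bounces.

9 conversions and 10 bounces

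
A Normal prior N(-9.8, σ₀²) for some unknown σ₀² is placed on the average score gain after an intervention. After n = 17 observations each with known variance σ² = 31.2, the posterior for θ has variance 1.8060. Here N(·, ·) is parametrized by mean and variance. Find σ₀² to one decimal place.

σ₀² = 113.1

For the Normal–Normal model with known σ², precisions add: τ_n = τ₀ + n/σ².
So 1/σ₀² = 1/1.8060 − 17/31.2 = 0.553710 − 0.544872 = 0.008838.
Hence σ₀² = 1/0.008838 ≈ 113.1.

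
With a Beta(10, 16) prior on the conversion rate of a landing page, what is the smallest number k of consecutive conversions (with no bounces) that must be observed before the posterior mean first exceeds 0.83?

After k conversions and 0 bounces the posterior is Beta(10+k, 16), with mean (10+k)/(10+16+k).
Set (10+k)/(26+k) > 0.83 and solve: k > (0.83·26 − 10)/(1 − 0.83) = 68.118.
The smallest integer exceeding 68.118 is 69.

k = 69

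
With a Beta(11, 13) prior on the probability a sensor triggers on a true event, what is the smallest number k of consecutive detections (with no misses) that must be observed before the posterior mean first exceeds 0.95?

After k detections and 0 misses the posterior is Beta(11+k, 13), with mean (11+k)/(11+13+k).
Set (11+k)/(24+k) > 0.95 and solve: k > (0.95·24 − 11)/(1 − 0.95) = 236.000.
The smallest integer exceeding 236.000 is 237, and checking k=237: (248)/(261) = 0.9502 > 0.95.

k = 237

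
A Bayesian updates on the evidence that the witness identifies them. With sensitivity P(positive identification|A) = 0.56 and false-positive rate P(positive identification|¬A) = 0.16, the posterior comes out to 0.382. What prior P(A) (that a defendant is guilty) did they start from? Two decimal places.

P(A) = 0.15

Bayes' rule in odds form gives O(A|E) = O(A)·[P(E|A)/P(E|¬A)], hence O(A) = O(A|E)/LR.
Posterior odds = 0.382/(1−0.382) = 0.6181. LR = 0.56/0.16 = 3.5000.
Prior odds = 0.6181/3.5000 = 0.1766, so P(A) = 0.1766/(1+0.1766) ≈ 0.15.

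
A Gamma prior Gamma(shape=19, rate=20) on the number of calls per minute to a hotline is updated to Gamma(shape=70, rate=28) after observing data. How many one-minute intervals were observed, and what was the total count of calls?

A Gamma(α, β) prior (rate parametrization) on a Poisson rate with n observations summing to S gives posterior Gamma(α+S, β+n).
Matching: Σxᵢ = 70 − 19 = 51 and n = 28 − 20 = 8.

n = 8 one-minute intervals with total 51 calls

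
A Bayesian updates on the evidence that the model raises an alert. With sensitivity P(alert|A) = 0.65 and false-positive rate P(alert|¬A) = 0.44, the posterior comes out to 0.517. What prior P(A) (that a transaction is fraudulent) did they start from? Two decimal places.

P(A) = 0.42

Bayes' rule in odds form gives O(A|E) = O(A)·[P(E|A)/P(E|¬A)], hence O(A) = O(A|E)/LR.
Posterior odds = 0.517/(1−0.517) = 1.0704. LR = 0.65/0.44 = 1.4773.
Prior odds = 1.0704/1.4773 = 0.7246, so P(A) = 0.7246/(1+0.7246) ≈ 0.42.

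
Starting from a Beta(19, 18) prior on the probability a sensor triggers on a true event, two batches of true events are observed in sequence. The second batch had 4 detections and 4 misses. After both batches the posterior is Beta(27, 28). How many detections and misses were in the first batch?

Because Beta–binomial updating is additive in the counts, the combined data contributed (α_post−α_prior, β_post−β_prior) successes and failures.
Total across both batches: 27−19=8 detections, 28−18=10 misses.
Subtract the second batch: 8−4=4 detections and 10−4=6 misses.

4 detections and 6 misses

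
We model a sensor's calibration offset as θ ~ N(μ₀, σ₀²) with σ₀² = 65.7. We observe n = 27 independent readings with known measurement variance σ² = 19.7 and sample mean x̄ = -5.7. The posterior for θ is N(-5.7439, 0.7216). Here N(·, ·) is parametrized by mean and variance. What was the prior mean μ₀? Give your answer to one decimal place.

μ₀ = -9.7

With known observation variance, the Normal–Normal posterior has precision τ_n = τ₀ + n/σ² and mean μ_n = (τ₀μ₀ + (n/σ²)x̄)/τ_n.
Here τ₀ = 1/65.7 = 0.015221 and τ_data = 27/19.7 = 1.370558, so τ_n = 1.385779.
Rearranging for μ₀: μ₀ = (μ_n·τ_n − τ_data·x̄)/τ₀ = (-5.7439·1.385779 − 1.370558·-5.7) / 0.015221 = -0.147595/0.015221 ≈ -9.7.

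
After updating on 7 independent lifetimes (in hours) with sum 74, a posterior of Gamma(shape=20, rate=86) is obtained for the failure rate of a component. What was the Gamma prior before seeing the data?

Gamma–exponential conjugacy: posterior shape = α + n, posterior rate = β + Σtᵢ.
So α = 20 − 7 = 13 and β = 86 − 74 = 12.

Gamma(shape=13, rate=12)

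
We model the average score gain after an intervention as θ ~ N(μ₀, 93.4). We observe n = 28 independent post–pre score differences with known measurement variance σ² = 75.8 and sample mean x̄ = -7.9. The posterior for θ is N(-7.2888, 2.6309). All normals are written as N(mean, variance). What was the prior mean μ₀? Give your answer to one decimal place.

The posterior mean is a precision-weighted average: μ_n = (τ₀μ₀ + τ_data·x̄)/(τ₀+τ_data), with τ₀=1/σ₀² and τ_data=n/σ².
Here τ₀ = 1/93.4 = 0.010707 and τ_data = 28/75.8 = 0.369393, so τ_n = 0.380100.
Rearranging for μ₀: μ₀ = (μ_n·τ_n − τ_data·x̄)/τ₀ = (-7.2888·0.380100 − 0.369393·-7.9) / 0.010707 = 0.147732/0.010707 ≈ 13.8.

μ₀ = 13.8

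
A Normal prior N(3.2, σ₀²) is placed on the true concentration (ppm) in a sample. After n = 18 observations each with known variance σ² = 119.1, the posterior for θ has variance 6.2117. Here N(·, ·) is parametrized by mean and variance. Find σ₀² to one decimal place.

For the Normal–Normal model with known σ², precisions add: τ_n = τ₀ + n/σ².
So 1/σ₀² = 1/6.2117 − 18/119.1 = 0.160987 − 0.151134 = 0.009853.
Hence σ₀² = 1/0.009853 ≈ 101.5.

σ₀² = 101.5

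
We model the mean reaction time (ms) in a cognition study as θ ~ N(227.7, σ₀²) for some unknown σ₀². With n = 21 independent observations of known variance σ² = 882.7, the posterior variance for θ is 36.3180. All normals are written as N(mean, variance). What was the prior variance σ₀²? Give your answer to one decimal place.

Posterior precision equals prior precision plus data precision: 1/σ_n² = 1/σ₀² + n/σ².
So 1/σ₀² = 1/36.3180 − 21/882.7 = 0.027535 − 0.023791 = 0.003744.
Hence σ₀² = 1/0.003744 ≈ 267.1.

σ₀² = 267.1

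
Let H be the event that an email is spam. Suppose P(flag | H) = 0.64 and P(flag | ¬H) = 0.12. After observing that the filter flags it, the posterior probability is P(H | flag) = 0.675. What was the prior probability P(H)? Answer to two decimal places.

P(H) = 0.28

In odds form, posterior odds = prior odds × likelihood ratio, so prior odds = posterior odds ÷ LR.
Posterior odds = 0.675/(1−0.675) = 2.0769. LR = 0.64/0.12 = 5.3333.
Prior odds = 2.0769/5.3333 = 0.3894, so P(H) = 0.3894/(1+0.3894) ≈ 0.28.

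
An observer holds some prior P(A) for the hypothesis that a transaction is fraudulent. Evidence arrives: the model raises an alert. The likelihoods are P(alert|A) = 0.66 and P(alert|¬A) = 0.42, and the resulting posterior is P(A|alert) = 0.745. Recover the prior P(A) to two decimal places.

P(A) = 0.65

Bayes' rule in odds form gives O(A|E) = O(A)·[P(E|A)/P(E|¬A)], hence O(A) = O(A|E)/LR.
Posterior odds = 0.745/(1−0.745) = 2.9216. LR = 0.66/0.42 = 1.5714.
Prior odds = 2.9216/1.5714 = 1.8592, so P(A) = 1.8592/(1+1.8592) ≈ 0.65.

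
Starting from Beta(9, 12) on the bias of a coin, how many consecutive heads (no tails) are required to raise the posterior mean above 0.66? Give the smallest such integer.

k = 15

After k heads and 0 tails the posterior is Beta(9+k, 12), with mean (9+k)/(9+12+k).
Set (9+k)/(21+k) > 0.66 and solve: k > (0.66·21 − 9)/(1 − 0.66) = 14.294.
The smallest integer exceeding 14.294 is 15.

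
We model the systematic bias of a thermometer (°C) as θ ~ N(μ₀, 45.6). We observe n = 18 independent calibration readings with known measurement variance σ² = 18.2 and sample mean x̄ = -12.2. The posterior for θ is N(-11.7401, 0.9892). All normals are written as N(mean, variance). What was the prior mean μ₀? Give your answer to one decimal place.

The posterior mean is a precision-weighted average: μ_n = (τ₀μ₀ + τ_data·x̄)/(τ₀+τ_data), with τ₀=1/σ₀² and τ_data=n/σ².
Here τ₀ = 1/45.6 = 0.021930 and τ_data = 18/18.2 = 0.989011, so τ_n = 1.010941.
Rearranging for μ₀: μ₀ = (μ_n·τ_n − τ_data·x̄)/τ₀ = (-11.7401·1.010941 − 0.989011·-12.2) / 0.021930 = 0.197386/0.021930 ≈ 9.0.

μ₀ = 9.0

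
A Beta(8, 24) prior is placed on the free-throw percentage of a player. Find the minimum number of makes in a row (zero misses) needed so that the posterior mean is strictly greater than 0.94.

k = 369

After k makes and 0 misses the posterior is Beta(8+k, 24), with mean (8+k)/(8+24+k).
Set (8+k)/(32+k) > 0.94 and solve: k > (0.94·32 − 8)/(1 − 0.94) = 368.000.
The smallest integer exceeding 368.000 is 369.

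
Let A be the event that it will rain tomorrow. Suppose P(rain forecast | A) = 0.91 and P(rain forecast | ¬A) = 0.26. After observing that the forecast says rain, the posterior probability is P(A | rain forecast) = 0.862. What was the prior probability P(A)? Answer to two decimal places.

P(A) = 0.64

In odds form, posterior odds = prior odds × likelihood ratio, so prior odds = posterior odds ÷ LR.
Posterior odds = 0.862/(1−0.862) = 6.2464. LR = 0.91/0.26 = 3.5000.
Prior odds = 6.2464/3.5000 = 1.7847, so P(A) = 1.7847/(1+1.7847) ≈ 0.64.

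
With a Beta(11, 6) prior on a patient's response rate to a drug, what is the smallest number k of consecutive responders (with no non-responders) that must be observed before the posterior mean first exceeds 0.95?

k = 104

After k responders and 0 non-responders the posterior is Beta(11+k, 6), with mean (11+k)/(11+6+k).
Set (11+k)/(17+k) > 0.95 and solve: k > (0.95·17 − 11)/(1 − 0.95) = 103.000.
The smallest integer exceeding 103.000 is 104, and checking k=104: (115)/(121) = 0.9504 > 0.95.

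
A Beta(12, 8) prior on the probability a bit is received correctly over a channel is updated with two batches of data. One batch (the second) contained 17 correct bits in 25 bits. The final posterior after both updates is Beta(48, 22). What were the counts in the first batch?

19 correct bits and 6 errors

Sequential conjugate updates are equivalent to a single update on the pooled data, so total successes = posterior α − prior α and total failures = posterior β − prior β.
Total across both batches: 48−12=36 correct bits, 22−8=14 errors.
Subtract the second batch: 36−17=19 correct bits and 14−8=6 errors.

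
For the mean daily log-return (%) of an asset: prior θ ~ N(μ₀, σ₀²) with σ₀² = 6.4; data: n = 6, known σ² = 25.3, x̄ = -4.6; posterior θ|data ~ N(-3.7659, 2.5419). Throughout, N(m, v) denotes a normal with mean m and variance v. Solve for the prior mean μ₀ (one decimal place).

The posterior mean is a precision-weighted average: μ_n = (τ₀μ₀ + τ_data·x̄)/(τ₀+τ_data), with τ₀=1/σ₀² and τ_data=n/σ².
Here τ₀ = 1/6.4 = 0.156250 and τ_data = 6/25.3 = 0.237154, so τ_n = 0.393404.
Rearranging for μ₀: μ₀ = (μ_n·τ_n − τ_data·x̄)/τ₀ = (-3.7659·0.393404 − 0.237154·-4.6) / 0.156250 = -0.390612/0.156250 ≈ -2.5.

μ₀ = -2.5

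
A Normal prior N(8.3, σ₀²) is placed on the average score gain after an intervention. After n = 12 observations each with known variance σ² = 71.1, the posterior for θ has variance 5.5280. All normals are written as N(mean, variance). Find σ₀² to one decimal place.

σ₀² = 82.5

For the Normal–Normal model with known σ², precisions add: τ_n = τ₀ + n/σ².
So 1/σ₀² = 1/5.5280 − 12/71.1 = 0.180897 − 0.168776 = 0.012121.
Hence σ₀² = 1/0.012121 ≈ 82.5.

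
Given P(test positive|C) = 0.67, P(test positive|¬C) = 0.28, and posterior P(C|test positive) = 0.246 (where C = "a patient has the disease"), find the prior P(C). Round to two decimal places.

P(C) = 0.12

Bayes' rule in odds form gives O(C|E) = O(C)·[P(E|C)/P(E|¬C)], hence O(C) = O(C|E)/LR.
Posterior odds = 0.246/(1−0.246) = 0.3263. LR = 0.67/0.28 = 2.3929.
Prior odds = 0.3263/2.3929 = 0.1364, so P(C) = 0.1364/(1+0.1364) ≈ 0.12.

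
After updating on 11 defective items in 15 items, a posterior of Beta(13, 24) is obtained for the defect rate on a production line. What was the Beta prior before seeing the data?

Beta(2, 20)

Under Beta–binomial conjugacy the posterior parameters are (α+s, β+f).
So α = 13 − 11 = 2 and β = 24 − 4 = 20.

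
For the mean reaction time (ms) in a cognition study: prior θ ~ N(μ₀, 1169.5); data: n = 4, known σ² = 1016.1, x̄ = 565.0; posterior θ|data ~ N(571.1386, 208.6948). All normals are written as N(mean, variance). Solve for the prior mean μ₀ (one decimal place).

With known observation variance, the Normal–Normal posterior has precision τ_n = τ₀ + n/σ² and mean μ_n = (τ₀μ₀ + (n/σ²)x̄)/τ_n.
Here τ₀ = 1/1169.5 = 0.000855 and τ_data = 4/1016.1 = 0.003937, so τ_n = 0.004792.
Rearranging for μ₀: μ₀ = (μ_n·τ_n − τ_data·x̄)/τ₀ = (571.1386·0.004792 − 0.003937·565.0) / 0.000855 = 0.512491/0.000855 ≈ 599.4.

μ₀ = 599.4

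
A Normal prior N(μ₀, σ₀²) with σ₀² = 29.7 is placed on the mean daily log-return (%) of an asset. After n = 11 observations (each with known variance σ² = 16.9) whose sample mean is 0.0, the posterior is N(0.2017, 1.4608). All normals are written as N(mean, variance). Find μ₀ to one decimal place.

The posterior mean is a precision-weighted average: μ_n = (τ₀μ₀ + τ_data·x̄)/(τ₀+τ_data), with τ₀=1/σ₀² and τ_data=n/σ².
Here τ₀ = 1/29.7 = 0.033670 and τ_data = 11/16.9 = 0.650888, so τ_n = 0.684558.
Rearranging for μ₀: μ₀ = (μ_n·τ_n − τ_data·x̄)/τ₀ = (0.2017·0.684558 − 0.650888·0.0) / 0.033670 = 0.138075/0.033670 ≈ 4.1.

μ₀ = 4.1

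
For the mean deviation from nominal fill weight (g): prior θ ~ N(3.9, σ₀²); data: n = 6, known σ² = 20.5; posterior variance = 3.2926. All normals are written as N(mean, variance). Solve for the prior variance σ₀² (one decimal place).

Posterior precision equals prior precision plus data precision: 1/σ_n² = 1/σ₀² + n/σ².
So 1/σ₀² = 1/3.2926 − 6/20.5 = 0.303711 − 0.292683 = 0.011028.
Hence σ₀² = 1/0.011028 ≈ 90.7.

σ₀² = 90.7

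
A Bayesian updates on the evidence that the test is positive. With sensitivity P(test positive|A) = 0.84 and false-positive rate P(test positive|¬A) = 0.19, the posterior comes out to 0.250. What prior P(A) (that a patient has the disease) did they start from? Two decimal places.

In odds form, posterior odds = prior odds × likelihood ratio, so prior odds = posterior odds ÷ LR.
Posterior odds = 0.250/(1−0.250) = 0.3333. LR = 0.84/0.19 = 4.4211.
Prior odds = 0.3333/4.4211 = 0.0754, so P(A) = 0.0754/(1+0.0754) ≈ 0.07.

P(A) = 0.07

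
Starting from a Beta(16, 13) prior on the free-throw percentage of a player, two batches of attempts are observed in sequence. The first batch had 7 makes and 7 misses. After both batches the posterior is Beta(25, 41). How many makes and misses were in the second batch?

2 makes and 21 misses

Because Beta–binomial updating is additive in the counts, the combined data contributed (α_post−α_prior, β_post−β_prior) successes and failures.
Total across both batches: 25−16=9 makes, 41−13=28 misses.
Subtract the first batch: 9−7=2 makes and 28−7=21 misses.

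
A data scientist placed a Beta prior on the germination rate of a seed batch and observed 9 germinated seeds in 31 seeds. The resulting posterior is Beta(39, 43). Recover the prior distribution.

Beta(30, 21)

Under Beta–binomial conjugacy the posterior parameters are (a+s, b+f).
So a = 39 − 9 = 30 and b = 43 − 22 = 21.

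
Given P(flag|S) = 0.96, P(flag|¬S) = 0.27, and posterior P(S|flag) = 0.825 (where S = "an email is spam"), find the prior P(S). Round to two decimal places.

P(S) = 0.57

Bayes' rule in odds form gives O(S|E) = O(S)·[P(E|S)/P(E|¬S)], hence O(S) = O(S|E)/LR.
Posterior odds = 0.825/(1−0.825) = 4.7143. LR = 0.96/0.27 = 3.5556.
Prior odds = 4.7143/3.5556 = 1.3259, so P(S) = 1.3259/(1+1.3259) ≈ 0.57.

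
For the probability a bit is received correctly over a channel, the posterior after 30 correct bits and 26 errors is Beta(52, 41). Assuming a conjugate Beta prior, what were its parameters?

Beta is conjugate to the binomial likelihood: posterior = Beta(a+s, b+f).
Subtract the data counts: 52−30=22, 41−26=15.

Beta(22, 15)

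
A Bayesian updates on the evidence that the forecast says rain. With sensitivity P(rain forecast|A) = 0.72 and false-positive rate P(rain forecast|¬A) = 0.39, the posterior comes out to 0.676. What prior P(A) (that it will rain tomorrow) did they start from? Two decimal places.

P(A) = 0.53

In odds form, posterior odds = prior odds × likelihood ratio, so prior odds = posterior odds ÷ LR.
Posterior odds = 0.676/(1−0.676) = 2.0864. LR = 0.72/0.39 = 1.8462.
Prior odds = 2.0864/1.8462 = 1.1301, so P(A) = 1.1301/(1+1.1301) ≈ 0.53.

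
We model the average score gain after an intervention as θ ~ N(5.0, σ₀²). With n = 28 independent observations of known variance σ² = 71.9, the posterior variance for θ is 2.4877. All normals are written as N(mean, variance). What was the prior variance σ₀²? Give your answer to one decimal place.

σ₀² = 79.7

Posterior precision equals prior precision plus data precision: 1/σ_n² = 1/σ₀² + n/σ².
So 1/σ₀² = 1/2.4877 − 28/71.9 = 0.401978 − 0.389430 = 0.012548.
Hence σ₀² = 1/0.012548 ≈ 79.7.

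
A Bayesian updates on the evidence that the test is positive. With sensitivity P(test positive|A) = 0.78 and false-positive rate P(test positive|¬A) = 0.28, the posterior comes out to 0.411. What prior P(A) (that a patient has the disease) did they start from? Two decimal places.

Bayes' rule in odds form gives O(A|E) = O(A)·[P(E|A)/P(E|¬A)], hence O(A) = O(A|E)/LR.
Posterior odds = 0.411/(1−0.411) = 0.6978. LR = 0.78/0.28 = 2.7857.
Prior odds = 0.6978/2.7857 = 0.2505, so P(A) = 0.2505/(1+0.2505) ≈ 0.20.

P(A) = 0.20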